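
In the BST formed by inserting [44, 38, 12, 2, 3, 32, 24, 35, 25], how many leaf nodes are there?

Tree built from: [44, 38, 12, 2, 3, 32, 24, 35, 25]
Tree (level-order array): [44, 38, None, 12, None, 2, 32, None, 3, 24, 35, None, None, None, 25]
Rule: A leaf has 0 children.
Per-node child counts:
  node 44: 1 child(ren)
  node 38: 1 child(ren)
  node 12: 2 child(ren)
  node 2: 1 child(ren)
  node 3: 0 child(ren)
  node 32: 2 child(ren)
  node 24: 1 child(ren)
  node 25: 0 child(ren)
  node 35: 0 child(ren)
Matching nodes: [3, 25, 35]
Count of leaf nodes: 3


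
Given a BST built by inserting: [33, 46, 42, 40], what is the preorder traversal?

Tree insertion order: [33, 46, 42, 40]
Tree (level-order array): [33, None, 46, 42, None, 40]
Preorder traversal: [33, 46, 42, 40]


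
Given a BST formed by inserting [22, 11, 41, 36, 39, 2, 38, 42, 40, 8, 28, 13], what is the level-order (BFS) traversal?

Tree insertion order: [22, 11, 41, 36, 39, 2, 38, 42, 40, 8, 28, 13]
Tree (level-order array): [22, 11, 41, 2, 13, 36, 42, None, 8, None, None, 28, 39, None, None, None, None, None, None, 38, 40]
BFS from the root, enqueuing left then right child of each popped node:
  queue [22] -> pop 22, enqueue [11, 41], visited so far: [22]
  queue [11, 41] -> pop 11, enqueue [2, 13], visited so far: [22, 11]
  queue [41, 2, 13] -> pop 41, enqueue [36, 42], visited so far: [22, 11, 41]
  queue [2, 13, 36, 42] -> pop 2, enqueue [8], visited so far: [22, 11, 41, 2]
  queue [13, 36, 42, 8] -> pop 13, enqueue [none], visited so far: [22, 11, 41, 2, 13]
  queue [36, 42, 8] -> pop 36, enqueue [28, 39], visited so far: [22, 11, 41, 2, 13, 36]
  queue [42, 8, 28, 39] -> pop 42, enqueue [none], visited so far: [22, 11, 41, 2, 13, 36, 42]
  queue [8, 28, 39] -> pop 8, enqueue [none], visited so far: [22, 11, 41, 2, 13, 36, 42, 8]
  queue [28, 39] -> pop 28, enqueue [none], visited so far: [22, 11, 41, 2, 13, 36, 42, 8, 28]
  queue [39] -> pop 39, enqueue [38, 40], visited so far: [22, 11, 41, 2, 13, 36, 42, 8, 28, 39]
  queue [38, 40] -> pop 38, enqueue [none], visited so far: [22, 11, 41, 2, 13, 36, 42, 8, 28, 39, 38]
  queue [40] -> pop 40, enqueue [none], visited so far: [22, 11, 41, 2, 13, 36, 42, 8, 28, 39, 38, 40]
Result: [22, 11, 41, 2, 13, 36, 42, 8, 28, 39, 38, 40]


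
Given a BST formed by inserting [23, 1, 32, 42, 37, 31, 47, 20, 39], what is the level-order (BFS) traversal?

Tree insertion order: [23, 1, 32, 42, 37, 31, 47, 20, 39]
Tree (level-order array): [23, 1, 32, None, 20, 31, 42, None, None, None, None, 37, 47, None, 39]
BFS from the root, enqueuing left then right child of each popped node:
  queue [23] -> pop 23, enqueue [1, 32], visited so far: [23]
  queue [1, 32] -> pop 1, enqueue [20], visited so far: [23, 1]
  queue [32, 20] -> pop 32, enqueue [31, 42], visited so far: [23, 1, 32]
  queue [20, 31, 42] -> pop 20, enqueue [none], visited so far: [23, 1, 32, 20]
  queue [31, 42] -> pop 31, enqueue [none], visited so far: [23, 1, 32, 20, 31]
  queue [42] -> pop 42, enqueue [37, 47], visited so far: [23, 1, 32, 20, 31, 42]
  queue [37, 47] -> pop 37, enqueue [39], visited so far: [23, 1, 32, 20, 31, 42, 37]
  queue [47, 39] -> pop 47, enqueue [none], visited so far: [23, 1, 32, 20, 31, 42, 37, 47]
  queue [39] -> pop 39, enqueue [none], visited so far: [23, 1, 32, 20, 31, 42, 37, 47, 39]
Result: [23, 1, 32, 20, 31, 42, 37, 47, 39]


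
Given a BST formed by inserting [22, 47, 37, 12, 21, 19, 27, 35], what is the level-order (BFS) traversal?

Tree insertion order: [22, 47, 37, 12, 21, 19, 27, 35]
Tree (level-order array): [22, 12, 47, None, 21, 37, None, 19, None, 27, None, None, None, None, 35]
BFS from the root, enqueuing left then right child of each popped node:
  queue [22] -> pop 22, enqueue [12, 47], visited so far: [22]
  queue [12, 47] -> pop 12, enqueue [21], visited so far: [22, 12]
  queue [47, 21] -> pop 47, enqueue [37], visited so far: [22, 12, 47]
  queue [21, 37] -> pop 21, enqueue [19], visited so far: [22, 12, 47, 21]
  queue [37, 19] -> pop 37, enqueue [27], visited so far: [22, 12, 47, 21, 37]
  queue [19, 27] -> pop 19, enqueue [none], visited so far: [22, 12, 47, 21, 37, 19]
  queue [27] -> pop 27, enqueue [35], visited so far: [22, 12, 47, 21, 37, 19, 27]
  queue [35] -> pop 35, enqueue [none], visited so far: [22, 12, 47, 21, 37, 19, 27, 35]
Result: [22, 12, 47, 21, 37, 19, 27, 35]


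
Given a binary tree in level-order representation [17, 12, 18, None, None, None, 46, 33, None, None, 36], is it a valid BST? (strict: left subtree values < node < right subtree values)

Level-order array: [17, 12, 18, None, None, None, 46, 33, None, None, 36]
Validate using subtree bounds (lo, hi): at each node, require lo < value < hi,
then recurse left with hi=value and right with lo=value.
Preorder trace (stopping at first violation):
  at node 17 with bounds (-inf, +inf): OK
  at node 12 with bounds (-inf, 17): OK
  at node 18 with bounds (17, +inf): OK
  at node 46 with bounds (18, +inf): OK
  at node 33 with bounds (18, 46): OK
  at node 36 with bounds (33, 46): OK
No violation found at any node.
Result: Valid BST


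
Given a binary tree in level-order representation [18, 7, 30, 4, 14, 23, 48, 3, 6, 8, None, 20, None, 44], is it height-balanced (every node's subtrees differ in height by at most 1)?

Tree (level-order array): [18, 7, 30, 4, 14, 23, 48, 3, 6, 8, None, 20, None, 44]
Definition: a tree is height-balanced if, at every node, |h(left) - h(right)| <= 1 (empty subtree has height -1).
Bottom-up per-node check:
  node 3: h_left=-1, h_right=-1, diff=0 [OK], height=0
  node 6: h_left=-1, h_right=-1, diff=0 [OK], height=0
  node 4: h_left=0, h_right=0, diff=0 [OK], height=1
  node 8: h_left=-1, h_right=-1, diff=0 [OK], height=0
  node 14: h_left=0, h_right=-1, diff=1 [OK], height=1
  node 7: h_left=1, h_right=1, diff=0 [OK], height=2
  node 20: h_left=-1, h_right=-1, diff=0 [OK], height=0
  node 23: h_left=0, h_right=-1, diff=1 [OK], height=1
  node 44: h_left=-1, h_right=-1, diff=0 [OK], height=0
  node 48: h_left=0, h_right=-1, diff=1 [OK], height=1
  node 30: h_left=1, h_right=1, diff=0 [OK], height=2
  node 18: h_left=2, h_right=2, diff=0 [OK], height=3
All nodes satisfy the balance condition.
Result: Balanced


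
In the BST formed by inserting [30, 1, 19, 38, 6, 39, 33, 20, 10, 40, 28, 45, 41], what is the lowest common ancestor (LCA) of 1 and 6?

Tree insertion order: [30, 1, 19, 38, 6, 39, 33, 20, 10, 40, 28, 45, 41]
Tree (level-order array): [30, 1, 38, None, 19, 33, 39, 6, 20, None, None, None, 40, None, 10, None, 28, None, 45, None, None, None, None, 41]
In a BST, the LCA of p=1, q=6 is the first node v on the
root-to-leaf path with p <= v <= q (go left if both < v, right if both > v).
Walk from root:
  at 30: both 1 and 6 < 30, go left
  at 1: 1 <= 1 <= 6, this is the LCA
LCA = 1


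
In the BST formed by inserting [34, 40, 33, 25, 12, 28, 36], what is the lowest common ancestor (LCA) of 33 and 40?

Tree insertion order: [34, 40, 33, 25, 12, 28, 36]
Tree (level-order array): [34, 33, 40, 25, None, 36, None, 12, 28]
In a BST, the LCA of p=33, q=40 is the first node v on the
root-to-leaf path with p <= v <= q (go left if both < v, right if both > v).
Walk from root:
  at 34: 33 <= 34 <= 40, this is the LCA
LCA = 34


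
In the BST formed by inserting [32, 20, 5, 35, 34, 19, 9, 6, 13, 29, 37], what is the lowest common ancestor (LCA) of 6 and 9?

Tree insertion order: [32, 20, 5, 35, 34, 19, 9, 6, 13, 29, 37]
Tree (level-order array): [32, 20, 35, 5, 29, 34, 37, None, 19, None, None, None, None, None, None, 9, None, 6, 13]
In a BST, the LCA of p=6, q=9 is the first node v on the
root-to-leaf path with p <= v <= q (go left if both < v, right if both > v).
Walk from root:
  at 32: both 6 and 9 < 32, go left
  at 20: both 6 and 9 < 20, go left
  at 5: both 6 and 9 > 5, go right
  at 19: both 6 and 9 < 19, go left
  at 9: 6 <= 9 <= 9, this is the LCA
LCA = 9


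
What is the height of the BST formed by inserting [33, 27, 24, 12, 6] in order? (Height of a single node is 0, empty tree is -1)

Insertion order: [33, 27, 24, 12, 6]
Tree (level-order array): [33, 27, None, 24, None, 12, None, 6]
Compute height bottom-up (empty subtree = -1):
  height(6) = 1 + max(-1, -1) = 0
  height(12) = 1 + max(0, -1) = 1
  height(24) = 1 + max(1, -1) = 2
  height(27) = 1 + max(2, -1) = 3
  height(33) = 1 + max(3, -1) = 4
Height = 4


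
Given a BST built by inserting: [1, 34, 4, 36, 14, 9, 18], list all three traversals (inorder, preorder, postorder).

Tree insertion order: [1, 34, 4, 36, 14, 9, 18]
Tree (level-order array): [1, None, 34, 4, 36, None, 14, None, None, 9, 18]
Inorder (L, root, R): [1, 4, 9, 14, 18, 34, 36]
Preorder (root, L, R): [1, 34, 4, 14, 9, 18, 36]
Postorder (L, R, root): [9, 18, 14, 4, 36, 34, 1]


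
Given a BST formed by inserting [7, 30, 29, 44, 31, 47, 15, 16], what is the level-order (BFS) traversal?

Tree insertion order: [7, 30, 29, 44, 31, 47, 15, 16]
Tree (level-order array): [7, None, 30, 29, 44, 15, None, 31, 47, None, 16]
BFS from the root, enqueuing left then right child of each popped node:
  queue [7] -> pop 7, enqueue [30], visited so far: [7]
  queue [30] -> pop 30, enqueue [29, 44], visited so far: [7, 30]
  queue [29, 44] -> pop 29, enqueue [15], visited so far: [7, 30, 29]
  queue [44, 15] -> pop 44, enqueue [31, 47], visited so far: [7, 30, 29, 44]
  queue [15, 31, 47] -> pop 15, enqueue [16], visited so far: [7, 30, 29, 44, 15]
  queue [31, 47, 16] -> pop 31, enqueue [none], visited so far: [7, 30, 29, 44, 15, 31]
  queue [47, 16] -> pop 47, enqueue [none], visited so far: [7, 30, 29, 44, 15, 31, 47]
  queue [16] -> pop 16, enqueue [none], visited so far: [7, 30, 29, 44, 15, 31, 47, 16]
Result: [7, 30, 29, 44, 15, 31, 47, 16]


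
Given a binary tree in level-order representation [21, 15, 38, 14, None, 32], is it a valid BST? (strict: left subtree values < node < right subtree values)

Level-order array: [21, 15, 38, 14, None, 32]
Validate using subtree bounds (lo, hi): at each node, require lo < value < hi,
then recurse left with hi=value and right with lo=value.
Preorder trace (stopping at first violation):
  at node 21 with bounds (-inf, +inf): OK
  at node 15 with bounds (-inf, 21): OK
  at node 14 with bounds (-inf, 15): OK
  at node 38 with bounds (21, +inf): OK
  at node 32 with bounds (21, 38): OK
No violation found at any node.
Result: Valid BST


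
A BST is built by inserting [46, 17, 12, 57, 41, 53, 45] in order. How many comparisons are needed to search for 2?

Search path for 2: 46 -> 17 -> 12
Found: False
Comparisons: 3


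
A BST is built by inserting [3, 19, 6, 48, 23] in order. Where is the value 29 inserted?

Starting tree (level order): [3, None, 19, 6, 48, None, None, 23]
Insertion path: 3 -> 19 -> 48 -> 23
Result: insert 29 as right child of 23
Final tree (level order): [3, None, 19, 6, 48, None, None, 23, None, None, 29]


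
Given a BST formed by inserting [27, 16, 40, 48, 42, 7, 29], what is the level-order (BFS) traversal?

Tree insertion order: [27, 16, 40, 48, 42, 7, 29]
Tree (level-order array): [27, 16, 40, 7, None, 29, 48, None, None, None, None, 42]
BFS from the root, enqueuing left then right child of each popped node:
  queue [27] -> pop 27, enqueue [16, 40], visited so far: [27]
  queue [16, 40] -> pop 16, enqueue [7], visited so far: [27, 16]
  queue [40, 7] -> pop 40, enqueue [29, 48], visited so far: [27, 16, 40]
  queue [7, 29, 48] -> pop 7, enqueue [none], visited so far: [27, 16, 40, 7]
  queue [29, 48] -> pop 29, enqueue [none], visited so far: [27, 16, 40, 7, 29]
  queue [48] -> pop 48, enqueue [42], visited so far: [27, 16, 40, 7, 29, 48]
  queue [42] -> pop 42, enqueue [none], visited so far: [27, 16, 40, 7, 29, 48, 42]
Result: [27, 16, 40, 7, 29, 48, 42]


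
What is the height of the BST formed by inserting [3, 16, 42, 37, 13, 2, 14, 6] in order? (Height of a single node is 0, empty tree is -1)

Insertion order: [3, 16, 42, 37, 13, 2, 14, 6]
Tree (level-order array): [3, 2, 16, None, None, 13, 42, 6, 14, 37]
Compute height bottom-up (empty subtree = -1):
  height(2) = 1 + max(-1, -1) = 0
  height(6) = 1 + max(-1, -1) = 0
  height(14) = 1 + max(-1, -1) = 0
  height(13) = 1 + max(0, 0) = 1
  height(37) = 1 + max(-1, -1) = 0
  height(42) = 1 + max(0, -1) = 1
  height(16) = 1 + max(1, 1) = 2
  height(3) = 1 + max(0, 2) = 3
Height = 3


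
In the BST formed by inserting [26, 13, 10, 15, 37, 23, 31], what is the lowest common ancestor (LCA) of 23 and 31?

Tree insertion order: [26, 13, 10, 15, 37, 23, 31]
Tree (level-order array): [26, 13, 37, 10, 15, 31, None, None, None, None, 23]
In a BST, the LCA of p=23, q=31 is the first node v on the
root-to-leaf path with p <= v <= q (go left if both < v, right if both > v).
Walk from root:
  at 26: 23 <= 26 <= 31, this is the LCA
LCA = 26


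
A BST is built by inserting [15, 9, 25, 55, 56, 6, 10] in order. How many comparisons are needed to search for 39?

Search path for 39: 15 -> 25 -> 55
Found: False
Comparisons: 3


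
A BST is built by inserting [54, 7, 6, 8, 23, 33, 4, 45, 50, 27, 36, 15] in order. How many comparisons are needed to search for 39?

Search path for 39: 54 -> 7 -> 8 -> 23 -> 33 -> 45 -> 36
Found: False
Comparisons: 7


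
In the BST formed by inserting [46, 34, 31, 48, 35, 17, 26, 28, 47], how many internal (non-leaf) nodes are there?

Tree built from: [46, 34, 31, 48, 35, 17, 26, 28, 47]
Tree (level-order array): [46, 34, 48, 31, 35, 47, None, 17, None, None, None, None, None, None, 26, None, 28]
Rule: An internal node has at least one child.
Per-node child counts:
  node 46: 2 child(ren)
  node 34: 2 child(ren)
  node 31: 1 child(ren)
  node 17: 1 child(ren)
  node 26: 1 child(ren)
  node 28: 0 child(ren)
  node 35: 0 child(ren)
  node 48: 1 child(ren)
  node 47: 0 child(ren)
Matching nodes: [46, 34, 31, 17, 26, 48]
Count of internal (non-leaf) nodes: 6


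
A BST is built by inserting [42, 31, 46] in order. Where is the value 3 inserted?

Starting tree (level order): [42, 31, 46]
Insertion path: 42 -> 31
Result: insert 3 as left child of 31
Final tree (level order): [42, 31, 46, 3]


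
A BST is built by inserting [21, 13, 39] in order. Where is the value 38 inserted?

Starting tree (level order): [21, 13, 39]
Insertion path: 21 -> 39
Result: insert 38 as left child of 39
Final tree (level order): [21, 13, 39, None, None, 38]


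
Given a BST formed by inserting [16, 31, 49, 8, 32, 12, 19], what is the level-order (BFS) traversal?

Tree insertion order: [16, 31, 49, 8, 32, 12, 19]
Tree (level-order array): [16, 8, 31, None, 12, 19, 49, None, None, None, None, 32]
BFS from the root, enqueuing left then right child of each popped node:
  queue [16] -> pop 16, enqueue [8, 31], visited so far: [16]
  queue [8, 31] -> pop 8, enqueue [12], visited so far: [16, 8]
  queue [31, 12] -> pop 31, enqueue [19, 49], visited so far: [16, 8, 31]
  queue [12, 19, 49] -> pop 12, enqueue [none], visited so far: [16, 8, 31, 12]
  queue [19, 49] -> pop 19, enqueue [none], visited so far: [16, 8, 31, 12, 19]
  queue [49] -> pop 49, enqueue [32], visited so far: [16, 8, 31, 12, 19, 49]
  queue [32] -> pop 32, enqueue [none], visited so far: [16, 8, 31, 12, 19, 49, 32]
Result: [16, 8, 31, 12, 19, 49, 32]


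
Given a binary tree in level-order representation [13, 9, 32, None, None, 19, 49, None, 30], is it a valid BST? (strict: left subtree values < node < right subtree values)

Level-order array: [13, 9, 32, None, None, 19, 49, None, 30]
Validate using subtree bounds (lo, hi): at each node, require lo < value < hi,
then recurse left with hi=value and right with lo=value.
Preorder trace (stopping at first violation):
  at node 13 with bounds (-inf, +inf): OK
  at node 9 with bounds (-inf, 13): OK
  at node 32 with bounds (13, +inf): OK
  at node 19 with bounds (13, 32): OK
  at node 30 with bounds (19, 32): OK
  at node 49 with bounds (32, +inf): OK
No violation found at any node.
Result: Valid BST


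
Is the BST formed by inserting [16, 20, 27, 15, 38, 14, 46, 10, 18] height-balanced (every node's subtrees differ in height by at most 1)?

Tree (level-order array): [16, 15, 20, 14, None, 18, 27, 10, None, None, None, None, 38, None, None, None, 46]
Definition: a tree is height-balanced if, at every node, |h(left) - h(right)| <= 1 (empty subtree has height -1).
Bottom-up per-node check:
  node 10: h_left=-1, h_right=-1, diff=0 [OK], height=0
  node 14: h_left=0, h_right=-1, diff=1 [OK], height=1
  node 15: h_left=1, h_right=-1, diff=2 [FAIL (|1--1|=2 > 1)], height=2
  node 18: h_left=-1, h_right=-1, diff=0 [OK], height=0
  node 46: h_left=-1, h_right=-1, diff=0 [OK], height=0
  node 38: h_left=-1, h_right=0, diff=1 [OK], height=1
  node 27: h_left=-1, h_right=1, diff=2 [FAIL (|-1-1|=2 > 1)], height=2
  node 20: h_left=0, h_right=2, diff=2 [FAIL (|0-2|=2 > 1)], height=3
  node 16: h_left=2, h_right=3, diff=1 [OK], height=4
Node 15 violates the condition: |1 - -1| = 2 > 1.
Result: Not balanced


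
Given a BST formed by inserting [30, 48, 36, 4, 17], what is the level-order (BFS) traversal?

Tree insertion order: [30, 48, 36, 4, 17]
Tree (level-order array): [30, 4, 48, None, 17, 36]
BFS from the root, enqueuing left then right child of each popped node:
  queue [30] -> pop 30, enqueue [4, 48], visited so far: [30]
  queue [4, 48] -> pop 4, enqueue [17], visited so far: [30, 4]
  queue [48, 17] -> pop 48, enqueue [36], visited so far: [30, 4, 48]
  queue [17, 36] -> pop 17, enqueue [none], visited so far: [30, 4, 48, 17]
  queue [36] -> pop 36, enqueue [none], visited so far: [30, 4, 48, 17, 36]
Result: [30, 4, 48, 17, 36]


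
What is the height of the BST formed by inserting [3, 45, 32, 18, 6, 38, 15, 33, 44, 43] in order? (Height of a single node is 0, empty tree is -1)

Insertion order: [3, 45, 32, 18, 6, 38, 15, 33, 44, 43]
Tree (level-order array): [3, None, 45, 32, None, 18, 38, 6, None, 33, 44, None, 15, None, None, 43]
Compute height bottom-up (empty subtree = -1):
  height(15) = 1 + max(-1, -1) = 0
  height(6) = 1 + max(-1, 0) = 1
  height(18) = 1 + max(1, -1) = 2
  height(33) = 1 + max(-1, -1) = 0
  height(43) = 1 + max(-1, -1) = 0
  height(44) = 1 + max(0, -1) = 1
  height(38) = 1 + max(0, 1) = 2
  height(32) = 1 + max(2, 2) = 3
  height(45) = 1 + max(3, -1) = 4
  height(3) = 1 + max(-1, 4) = 5
Height = 5


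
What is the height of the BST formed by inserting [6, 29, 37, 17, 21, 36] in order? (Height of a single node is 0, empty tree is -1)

Insertion order: [6, 29, 37, 17, 21, 36]
Tree (level-order array): [6, None, 29, 17, 37, None, 21, 36]
Compute height bottom-up (empty subtree = -1):
  height(21) = 1 + max(-1, -1) = 0
  height(17) = 1 + max(-1, 0) = 1
  height(36) = 1 + max(-1, -1) = 0
  height(37) = 1 + max(0, -1) = 1
  height(29) = 1 + max(1, 1) = 2
  height(6) = 1 + max(-1, 2) = 3
Height = 3


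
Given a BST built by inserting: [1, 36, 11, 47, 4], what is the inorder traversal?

Tree insertion order: [1, 36, 11, 47, 4]
Tree (level-order array): [1, None, 36, 11, 47, 4]
Inorder traversal: [1, 4, 11, 36, 47]


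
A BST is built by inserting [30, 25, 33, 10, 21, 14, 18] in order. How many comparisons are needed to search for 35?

Search path for 35: 30 -> 33
Found: False
Comparisons: 2


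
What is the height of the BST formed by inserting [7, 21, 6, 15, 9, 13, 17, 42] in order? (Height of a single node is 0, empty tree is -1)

Insertion order: [7, 21, 6, 15, 9, 13, 17, 42]
Tree (level-order array): [7, 6, 21, None, None, 15, 42, 9, 17, None, None, None, 13]
Compute height bottom-up (empty subtree = -1):
  height(6) = 1 + max(-1, -1) = 0
  height(13) = 1 + max(-1, -1) = 0
  height(9) = 1 + max(-1, 0) = 1
  height(17) = 1 + max(-1, -1) = 0
  height(15) = 1 + max(1, 0) = 2
  height(42) = 1 + max(-1, -1) = 0
  height(21) = 1 + max(2, 0) = 3
  height(7) = 1 + max(0, 3) = 4
Height = 4


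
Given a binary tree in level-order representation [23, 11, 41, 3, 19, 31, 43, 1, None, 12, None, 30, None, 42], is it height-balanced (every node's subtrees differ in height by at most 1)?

Tree (level-order array): [23, 11, 41, 3, 19, 31, 43, 1, None, 12, None, 30, None, 42]
Definition: a tree is height-balanced if, at every node, |h(left) - h(right)| <= 1 (empty subtree has height -1).
Bottom-up per-node check:
  node 1: h_left=-1, h_right=-1, diff=0 [OK], height=0
  node 3: h_left=0, h_right=-1, diff=1 [OK], height=1
  node 12: h_left=-1, h_right=-1, diff=0 [OK], height=0
  node 19: h_left=0, h_right=-1, diff=1 [OK], height=1
  node 11: h_left=1, h_right=1, diff=0 [OK], height=2
  node 30: h_left=-1, h_right=-1, diff=0 [OK], height=0
  node 31: h_left=0, h_right=-1, diff=1 [OK], height=1
  node 42: h_left=-1, h_right=-1, diff=0 [OK], height=0
  node 43: h_left=0, h_right=-1, diff=1 [OK], height=1
  node 41: h_left=1, h_right=1, diff=0 [OK], height=2
  node 23: h_left=2, h_right=2, diff=0 [OK], height=3
All nodes satisfy the balance condition.
Result: Balanced


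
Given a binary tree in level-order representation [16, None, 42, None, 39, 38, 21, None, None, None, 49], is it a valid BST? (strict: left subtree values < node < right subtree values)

Level-order array: [16, None, 42, None, 39, 38, 21, None, None, None, 49]
Validate using subtree bounds (lo, hi): at each node, require lo < value < hi,
then recurse left with hi=value and right with lo=value.
Preorder trace (stopping at first violation):
  at node 16 with bounds (-inf, +inf): OK
  at node 42 with bounds (16, +inf): OK
  at node 39 with bounds (42, +inf): VIOLATION
Node 39 violates its bound: not (42 < 39 < +inf).
Result: Not a valid BST


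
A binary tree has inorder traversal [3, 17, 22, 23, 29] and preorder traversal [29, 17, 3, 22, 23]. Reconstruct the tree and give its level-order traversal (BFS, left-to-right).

Inorder:  [3, 17, 22, 23, 29]
Preorder: [29, 17, 3, 22, 23]
Algorithm: preorder visits root first, so consume preorder in order;
for each root, split the current inorder slice at that value into
left-subtree inorder and right-subtree inorder, then recurse.
Recursive splits:
  root=29; inorder splits into left=[3, 17, 22, 23], right=[]
  root=17; inorder splits into left=[3], right=[22, 23]
  root=3; inorder splits into left=[], right=[]
  root=22; inorder splits into left=[], right=[23]
  root=23; inorder splits into left=[], right=[]
Reconstructed level-order: [29, 17, 3, 22, 23]


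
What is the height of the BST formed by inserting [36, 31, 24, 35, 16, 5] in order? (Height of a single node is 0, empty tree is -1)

Insertion order: [36, 31, 24, 35, 16, 5]
Tree (level-order array): [36, 31, None, 24, 35, 16, None, None, None, 5]
Compute height bottom-up (empty subtree = -1):
  height(5) = 1 + max(-1, -1) = 0
  height(16) = 1 + max(0, -1) = 1
  height(24) = 1 + max(1, -1) = 2
  height(35) = 1 + max(-1, -1) = 0
  height(31) = 1 + max(2, 0) = 3
  height(36) = 1 + max(3, -1) = 4
Height = 4


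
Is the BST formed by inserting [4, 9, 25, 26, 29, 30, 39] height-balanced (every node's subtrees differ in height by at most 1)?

Tree (level-order array): [4, None, 9, None, 25, None, 26, None, 29, None, 30, None, 39]
Definition: a tree is height-balanced if, at every node, |h(left) - h(right)| <= 1 (empty subtree has height -1).
Bottom-up per-node check:
  node 39: h_left=-1, h_right=-1, diff=0 [OK], height=0
  node 30: h_left=-1, h_right=0, diff=1 [OK], height=1
  node 29: h_left=-1, h_right=1, diff=2 [FAIL (|-1-1|=2 > 1)], height=2
  node 26: h_left=-1, h_right=2, diff=3 [FAIL (|-1-2|=3 > 1)], height=3
  node 25: h_left=-1, h_right=3, diff=4 [FAIL (|-1-3|=4 > 1)], height=4
  node 9: h_left=-1, h_right=4, diff=5 [FAIL (|-1-4|=5 > 1)], height=5
  node 4: h_left=-1, h_right=5, diff=6 [FAIL (|-1-5|=6 > 1)], height=6
Node 29 violates the condition: |-1 - 1| = 2 > 1.
Result: Not balanced


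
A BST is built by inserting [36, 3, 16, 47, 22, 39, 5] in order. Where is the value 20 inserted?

Starting tree (level order): [36, 3, 47, None, 16, 39, None, 5, 22]
Insertion path: 36 -> 3 -> 16 -> 22
Result: insert 20 as left child of 22
Final tree (level order): [36, 3, 47, None, 16, 39, None, 5, 22, None, None, None, None, 20]


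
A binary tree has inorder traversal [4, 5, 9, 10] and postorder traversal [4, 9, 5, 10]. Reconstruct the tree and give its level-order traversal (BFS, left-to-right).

Inorder:   [4, 5, 9, 10]
Postorder: [4, 9, 5, 10]
Algorithm: postorder visits root last, so walk postorder right-to-left;
each value is the root of the current inorder slice — split it at that
value, recurse on the right subtree first, then the left.
Recursive splits:
  root=10; inorder splits into left=[4, 5, 9], right=[]
  root=5; inorder splits into left=[4], right=[9]
  root=9; inorder splits into left=[], right=[]
  root=4; inorder splits into left=[], right=[]
Reconstructed level-order: [10, 5, 4, 9]


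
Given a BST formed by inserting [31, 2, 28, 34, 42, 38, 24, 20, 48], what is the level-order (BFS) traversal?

Tree insertion order: [31, 2, 28, 34, 42, 38, 24, 20, 48]
Tree (level-order array): [31, 2, 34, None, 28, None, 42, 24, None, 38, 48, 20]
BFS from the root, enqueuing left then right child of each popped node:
  queue [31] -> pop 31, enqueue [2, 34], visited so far: [31]
  queue [2, 34] -> pop 2, enqueue [28], visited so far: [31, 2]
  queue [34, 28] -> pop 34, enqueue [42], visited so far: [31, 2, 34]
  queue [28, 42] -> pop 28, enqueue [24], visited so far: [31, 2, 34, 28]
  queue [42, 24] -> pop 42, enqueue [38, 48], visited so far: [31, 2, 34, 28, 42]
  queue [24, 38, 48] -> pop 24, enqueue [20], visited so far: [31, 2, 34, 28, 42, 24]
  queue [38, 48, 20] -> pop 38, enqueue [none], visited so far: [31, 2, 34, 28, 42, 24, 38]
  queue [48, 20] -> pop 48, enqueue [none], visited so far: [31, 2, 34, 28, 42, 24, 38, 48]
  queue [20] -> pop 20, enqueue [none], visited so far: [31, 2, 34, 28, 42, 24, 38, 48, 20]
Result: [31, 2, 34, 28, 42, 24, 38, 48, 20]


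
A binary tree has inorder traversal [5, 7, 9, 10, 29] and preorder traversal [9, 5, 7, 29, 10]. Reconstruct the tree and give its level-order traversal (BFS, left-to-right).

Inorder:  [5, 7, 9, 10, 29]
Preorder: [9, 5, 7, 29, 10]
Algorithm: preorder visits root first, so consume preorder in order;
for each root, split the current inorder slice at that value into
left-subtree inorder and right-subtree inorder, then recurse.
Recursive splits:
  root=9; inorder splits into left=[5, 7], right=[10, 29]
  root=5; inorder splits into left=[], right=[7]
  root=7; inorder splits into left=[], right=[]
  root=29; inorder splits into left=[10], right=[]
  root=10; inorder splits into left=[], right=[]
Reconstructed level-order: [9, 5, 29, 7, 10]


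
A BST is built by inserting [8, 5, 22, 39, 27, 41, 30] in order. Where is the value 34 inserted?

Starting tree (level order): [8, 5, 22, None, None, None, 39, 27, 41, None, 30]
Insertion path: 8 -> 22 -> 39 -> 27 -> 30
Result: insert 34 as right child of 30
Final tree (level order): [8, 5, 22, None, None, None, 39, 27, 41, None, 30, None, None, None, 34]


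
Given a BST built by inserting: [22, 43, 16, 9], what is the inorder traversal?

Tree insertion order: [22, 43, 16, 9]
Tree (level-order array): [22, 16, 43, 9]
Inorder traversal: [9, 16, 22, 43]


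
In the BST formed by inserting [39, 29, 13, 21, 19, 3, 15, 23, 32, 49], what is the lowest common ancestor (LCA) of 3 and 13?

Tree insertion order: [39, 29, 13, 21, 19, 3, 15, 23, 32, 49]
Tree (level-order array): [39, 29, 49, 13, 32, None, None, 3, 21, None, None, None, None, 19, 23, 15]
In a BST, the LCA of p=3, q=13 is the first node v on the
root-to-leaf path with p <= v <= q (go left if both < v, right if both > v).
Walk from root:
  at 39: both 3 and 13 < 39, go left
  at 29: both 3 and 13 < 29, go left
  at 13: 3 <= 13 <= 13, this is the LCA
LCA = 13


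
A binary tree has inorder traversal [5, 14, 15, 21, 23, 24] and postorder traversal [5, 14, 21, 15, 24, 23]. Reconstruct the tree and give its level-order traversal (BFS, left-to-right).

Inorder:   [5, 14, 15, 21, 23, 24]
Postorder: [5, 14, 21, 15, 24, 23]
Algorithm: postorder visits root last, so walk postorder right-to-left;
each value is the root of the current inorder slice — split it at that
value, recurse on the right subtree first, then the left.
Recursive splits:
  root=23; inorder splits into left=[5, 14, 15, 21], right=[24]
  root=24; inorder splits into left=[], right=[]
  root=15; inorder splits into left=[5, 14], right=[21]
  root=21; inorder splits into left=[], right=[]
  root=14; inorder splits into left=[5], right=[]
  root=5; inorder splits into left=[], right=[]
Reconstructed level-order: [23, 15, 24, 14, 21, 5]


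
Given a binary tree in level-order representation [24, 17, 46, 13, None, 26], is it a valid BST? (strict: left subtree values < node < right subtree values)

Level-order array: [24, 17, 46, 13, None, 26]
Validate using subtree bounds (lo, hi): at each node, require lo < value < hi,
then recurse left with hi=value and right with lo=value.
Preorder trace (stopping at first violation):
  at node 24 with bounds (-inf, +inf): OK
  at node 17 with bounds (-inf, 24): OK
  at node 13 with bounds (-inf, 17): OK
  at node 46 with bounds (24, +inf): OK
  at node 26 with bounds (24, 46): OK
No violation found at any node.
Result: Valid BST


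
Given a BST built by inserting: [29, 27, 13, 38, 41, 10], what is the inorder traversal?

Tree insertion order: [29, 27, 13, 38, 41, 10]
Tree (level-order array): [29, 27, 38, 13, None, None, 41, 10]
Inorder traversal: [10, 13, 27, 29, 38, 41]


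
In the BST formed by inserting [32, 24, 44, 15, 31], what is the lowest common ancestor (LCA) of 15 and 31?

Tree insertion order: [32, 24, 44, 15, 31]
Tree (level-order array): [32, 24, 44, 15, 31]
In a BST, the LCA of p=15, q=31 is the first node v on the
root-to-leaf path with p <= v <= q (go left if both < v, right if both > v).
Walk from root:
  at 32: both 15 and 31 < 32, go left
  at 24: 15 <= 24 <= 31, this is the LCA
LCA = 24


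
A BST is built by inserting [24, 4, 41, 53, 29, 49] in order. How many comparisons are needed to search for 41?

Search path for 41: 24 -> 41
Found: True
Comparisons: 2


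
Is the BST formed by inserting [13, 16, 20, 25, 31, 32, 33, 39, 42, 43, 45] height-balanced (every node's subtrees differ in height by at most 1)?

Tree (level-order array): [13, None, 16, None, 20, None, 25, None, 31, None, 32, None, 33, None, 39, None, 42, None, 43, None, 45]
Definition: a tree is height-balanced if, at every node, |h(left) - h(right)| <= 1 (empty subtree has height -1).
Bottom-up per-node check:
  node 45: h_left=-1, h_right=-1, diff=0 [OK], height=0
  node 43: h_left=-1, h_right=0, diff=1 [OK], height=1
  node 42: h_left=-1, h_right=1, diff=2 [FAIL (|-1-1|=2 > 1)], height=2
  node 39: h_left=-1, h_right=2, diff=3 [FAIL (|-1-2|=3 > 1)], height=3
  node 33: h_left=-1, h_right=3, diff=4 [FAIL (|-1-3|=4 > 1)], height=4
  node 32: h_left=-1, h_right=4, diff=5 [FAIL (|-1-4|=5 > 1)], height=5
  node 31: h_left=-1, h_right=5, diff=6 [FAIL (|-1-5|=6 > 1)], height=6
  node 25: h_left=-1, h_right=6, diff=7 [FAIL (|-1-6|=7 > 1)], height=7
  node 20: h_left=-1, h_right=7, diff=8 [FAIL (|-1-7|=8 > 1)], height=8
  node 16: h_left=-1, h_right=8, diff=9 [FAIL (|-1-8|=9 > 1)], height=9
  node 13: h_left=-1, h_right=9, diff=10 [FAIL (|-1-9|=10 > 1)], height=10
Node 42 violates the condition: |-1 - 1| = 2 > 1.
Result: Not balanced


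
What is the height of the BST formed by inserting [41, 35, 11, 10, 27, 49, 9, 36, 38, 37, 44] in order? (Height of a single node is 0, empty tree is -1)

Insertion order: [41, 35, 11, 10, 27, 49, 9, 36, 38, 37, 44]
Tree (level-order array): [41, 35, 49, 11, 36, 44, None, 10, 27, None, 38, None, None, 9, None, None, None, 37]
Compute height bottom-up (empty subtree = -1):
  height(9) = 1 + max(-1, -1) = 0
  height(10) = 1 + max(0, -1) = 1
  height(27) = 1 + max(-1, -1) = 0
  height(11) = 1 + max(1, 0) = 2
  height(37) = 1 + max(-1, -1) = 0
  height(38) = 1 + max(0, -1) = 1
  height(36) = 1 + max(-1, 1) = 2
  height(35) = 1 + max(2, 2) = 3
  height(44) = 1 + max(-1, -1) = 0
  height(49) = 1 + max(0, -1) = 1
  height(41) = 1 + max(3, 1) = 4
Height = 4


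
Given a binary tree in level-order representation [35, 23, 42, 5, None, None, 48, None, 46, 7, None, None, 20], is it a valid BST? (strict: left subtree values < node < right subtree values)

Level-order array: [35, 23, 42, 5, None, None, 48, None, 46, 7, None, None, 20]
Validate using subtree bounds (lo, hi): at each node, require lo < value < hi,
then recurse left with hi=value and right with lo=value.
Preorder trace (stopping at first violation):
  at node 35 with bounds (-inf, +inf): OK
  at node 23 with bounds (-inf, 35): OK
  at node 5 with bounds (-inf, 23): OK
  at node 46 with bounds (5, 23): VIOLATION
Node 46 violates its bound: not (5 < 46 < 23).
Result: Not a valid BST


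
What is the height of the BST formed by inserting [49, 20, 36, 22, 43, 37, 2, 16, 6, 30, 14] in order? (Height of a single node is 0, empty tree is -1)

Insertion order: [49, 20, 36, 22, 43, 37, 2, 16, 6, 30, 14]
Tree (level-order array): [49, 20, None, 2, 36, None, 16, 22, 43, 6, None, None, 30, 37, None, None, 14]
Compute height bottom-up (empty subtree = -1):
  height(14) = 1 + max(-1, -1) = 0
  height(6) = 1 + max(-1, 0) = 1
  height(16) = 1 + max(1, -1) = 2
  height(2) = 1 + max(-1, 2) = 3
  height(30) = 1 + max(-1, -1) = 0
  height(22) = 1 + max(-1, 0) = 1
  height(37) = 1 + max(-1, -1) = 0
  height(43) = 1 + max(0, -1) = 1
  height(36) = 1 + max(1, 1) = 2
  height(20) = 1 + max(3, 2) = 4
  height(49) = 1 + max(4, -1) = 5
Height = 5


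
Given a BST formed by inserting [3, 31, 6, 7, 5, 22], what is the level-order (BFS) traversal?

Tree insertion order: [3, 31, 6, 7, 5, 22]
Tree (level-order array): [3, None, 31, 6, None, 5, 7, None, None, None, 22]
BFS from the root, enqueuing left then right child of each popped node:
  queue [3] -> pop 3, enqueue [31], visited so far: [3]
  queue [31] -> pop 31, enqueue [6], visited so far: [3, 31]
  queue [6] -> pop 6, enqueue [5, 7], visited so far: [3, 31, 6]
  queue [5, 7] -> pop 5, enqueue [none], visited so far: [3, 31, 6, 5]
  queue [7] -> pop 7, enqueue [22], visited so far: [3, 31, 6, 5, 7]
  queue [22] -> pop 22, enqueue [none], visited so far: [3, 31, 6, 5, 7, 22]
Result: [3, 31, 6, 5, 7, 22]


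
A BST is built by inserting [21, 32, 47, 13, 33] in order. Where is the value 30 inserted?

Starting tree (level order): [21, 13, 32, None, None, None, 47, 33]
Insertion path: 21 -> 32
Result: insert 30 as left child of 32
Final tree (level order): [21, 13, 32, None, None, 30, 47, None, None, 33]


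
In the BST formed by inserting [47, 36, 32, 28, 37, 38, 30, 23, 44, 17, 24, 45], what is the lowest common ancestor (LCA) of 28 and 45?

Tree insertion order: [47, 36, 32, 28, 37, 38, 30, 23, 44, 17, 24, 45]
Tree (level-order array): [47, 36, None, 32, 37, 28, None, None, 38, 23, 30, None, 44, 17, 24, None, None, None, 45]
In a BST, the LCA of p=28, q=45 is the first node v on the
root-to-leaf path with p <= v <= q (go left if both < v, right if both > v).
Walk from root:
  at 47: both 28 and 45 < 47, go left
  at 36: 28 <= 36 <= 45, this is the LCA
LCA = 36


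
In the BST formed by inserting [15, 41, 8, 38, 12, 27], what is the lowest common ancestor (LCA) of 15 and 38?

Tree insertion order: [15, 41, 8, 38, 12, 27]
Tree (level-order array): [15, 8, 41, None, 12, 38, None, None, None, 27]
In a BST, the LCA of p=15, q=38 is the first node v on the
root-to-leaf path with p <= v <= q (go left if both < v, right if both > v).
Walk from root:
  at 15: 15 <= 15 <= 38, this is the LCA
LCA = 15


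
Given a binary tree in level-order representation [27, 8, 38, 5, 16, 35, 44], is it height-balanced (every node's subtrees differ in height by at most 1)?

Tree (level-order array): [27, 8, 38, 5, 16, 35, 44]
Definition: a tree is height-balanced if, at every node, |h(left) - h(right)| <= 1 (empty subtree has height -1).
Bottom-up per-node check:
  node 5: h_left=-1, h_right=-1, diff=0 [OK], height=0
  node 16: h_left=-1, h_right=-1, diff=0 [OK], height=0
  node 8: h_left=0, h_right=0, diff=0 [OK], height=1
  node 35: h_left=-1, h_right=-1, diff=0 [OK], height=0
  node 44: h_left=-1, h_right=-1, diff=0 [OK], height=0
  node 38: h_left=0, h_right=0, diff=0 [OK], height=1
  node 27: h_left=1, h_right=1, diff=0 [OK], height=2
All nodes satisfy the balance condition.
Result: Balanced


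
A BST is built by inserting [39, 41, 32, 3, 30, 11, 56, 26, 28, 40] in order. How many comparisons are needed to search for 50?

Search path for 50: 39 -> 41 -> 56
Found: False
Comparisons: 3


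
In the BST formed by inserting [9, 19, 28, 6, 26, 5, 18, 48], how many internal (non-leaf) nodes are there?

Tree built from: [9, 19, 28, 6, 26, 5, 18, 48]
Tree (level-order array): [9, 6, 19, 5, None, 18, 28, None, None, None, None, 26, 48]
Rule: An internal node has at least one child.
Per-node child counts:
  node 9: 2 child(ren)
  node 6: 1 child(ren)
  node 5: 0 child(ren)
  node 19: 2 child(ren)
  node 18: 0 child(ren)
  node 28: 2 child(ren)
  node 26: 0 child(ren)
  node 48: 0 child(ren)
Matching nodes: [9, 6, 19, 28]
Count of internal (non-leaf) nodes: 4


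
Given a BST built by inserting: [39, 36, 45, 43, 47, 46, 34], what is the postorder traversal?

Tree insertion order: [39, 36, 45, 43, 47, 46, 34]
Tree (level-order array): [39, 36, 45, 34, None, 43, 47, None, None, None, None, 46]
Postorder traversal: [34, 36, 43, 46, 47, 45, 39]


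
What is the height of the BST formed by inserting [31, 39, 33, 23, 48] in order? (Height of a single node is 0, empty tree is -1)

Insertion order: [31, 39, 33, 23, 48]
Tree (level-order array): [31, 23, 39, None, None, 33, 48]
Compute height bottom-up (empty subtree = -1):
  height(23) = 1 + max(-1, -1) = 0
  height(33) = 1 + max(-1, -1) = 0
  height(48) = 1 + max(-1, -1) = 0
  height(39) = 1 + max(0, 0) = 1
  height(31) = 1 + max(0, 1) = 2
Height = 2


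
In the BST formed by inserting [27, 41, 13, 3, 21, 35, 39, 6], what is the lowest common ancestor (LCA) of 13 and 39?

Tree insertion order: [27, 41, 13, 3, 21, 35, 39, 6]
Tree (level-order array): [27, 13, 41, 3, 21, 35, None, None, 6, None, None, None, 39]
In a BST, the LCA of p=13, q=39 is the first node v on the
root-to-leaf path with p <= v <= q (go left if both < v, right if both > v).
Walk from root:
  at 27: 13 <= 27 <= 39, this is the LCA
LCA = 27


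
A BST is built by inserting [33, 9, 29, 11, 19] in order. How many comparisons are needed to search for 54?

Search path for 54: 33
Found: False
Comparisons: 1


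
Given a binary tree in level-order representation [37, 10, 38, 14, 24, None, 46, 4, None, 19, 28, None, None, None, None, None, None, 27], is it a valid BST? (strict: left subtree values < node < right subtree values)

Level-order array: [37, 10, 38, 14, 24, None, 46, 4, None, 19, 28, None, None, None, None, None, None, 27]
Validate using subtree bounds (lo, hi): at each node, require lo < value < hi,
then recurse left with hi=value and right with lo=value.
Preorder trace (stopping at first violation):
  at node 37 with bounds (-inf, +inf): OK
  at node 10 with bounds (-inf, 37): OK
  at node 14 with bounds (-inf, 10): VIOLATION
Node 14 violates its bound: not (-inf < 14 < 10).
Result: Not a valid BST


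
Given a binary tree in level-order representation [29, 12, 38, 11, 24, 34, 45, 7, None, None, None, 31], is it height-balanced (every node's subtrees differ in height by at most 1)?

Tree (level-order array): [29, 12, 38, 11, 24, 34, 45, 7, None, None, None, 31]
Definition: a tree is height-balanced if, at every node, |h(left) - h(right)| <= 1 (empty subtree has height -1).
Bottom-up per-node check:
  node 7: h_left=-1, h_right=-1, diff=0 [OK], height=0
  node 11: h_left=0, h_right=-1, diff=1 [OK], height=1
  node 24: h_left=-1, h_right=-1, diff=0 [OK], height=0
  node 12: h_left=1, h_right=0, diff=1 [OK], height=2
  node 31: h_left=-1, h_right=-1, diff=0 [OK], height=0
  node 34: h_left=0, h_right=-1, diff=1 [OK], height=1
  node 45: h_left=-1, h_right=-1, diff=0 [OK], height=0
  node 38: h_left=1, h_right=0, diff=1 [OK], height=2
  node 29: h_left=2, h_right=2, diff=0 [OK], height=3
All nodes satisfy the balance condition.
Result: Balanced
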